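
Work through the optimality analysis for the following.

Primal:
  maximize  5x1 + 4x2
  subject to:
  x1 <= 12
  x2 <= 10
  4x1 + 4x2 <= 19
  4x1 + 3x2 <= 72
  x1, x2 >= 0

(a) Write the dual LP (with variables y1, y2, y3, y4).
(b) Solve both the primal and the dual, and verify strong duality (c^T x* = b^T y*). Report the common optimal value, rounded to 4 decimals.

The standard primal-dual pair for 'max c^T x s.t. A x <= b, x >= 0' is:
  Dual:  min b^T y  s.t.  A^T y >= c,  y >= 0.

So the dual LP is:
  minimize  12y1 + 10y2 + 19y3 + 72y4
  subject to:
    y1 + 4y3 + 4y4 >= 5
    y2 + 4y3 + 3y4 >= 4
    y1, y2, y3, y4 >= 0

Solving the primal: x* = (4.75, 0).
  primal value c^T x* = 23.75.
Solving the dual: y* = (0, 0, 1.25, 0).
  dual value b^T y* = 23.75.
Strong duality: c^T x* = b^T y*. Confirmed.

23.75


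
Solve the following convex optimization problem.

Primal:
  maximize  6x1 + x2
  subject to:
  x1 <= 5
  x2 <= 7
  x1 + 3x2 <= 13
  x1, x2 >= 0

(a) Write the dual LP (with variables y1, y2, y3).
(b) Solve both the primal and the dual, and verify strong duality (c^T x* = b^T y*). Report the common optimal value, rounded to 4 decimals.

The standard primal-dual pair for 'max c^T x s.t. A x <= b, x >= 0' is:
  Dual:  min b^T y  s.t.  A^T y >= c,  y >= 0.

So the dual LP is:
  minimize  5y1 + 7y2 + 13y3
  subject to:
    y1 + y3 >= 6
    y2 + 3y3 >= 1
    y1, y2, y3 >= 0

Solving the primal: x* = (5, 2.6667).
  primal value c^T x* = 32.6667.
Solving the dual: y* = (5.6667, 0, 0.3333).
  dual value b^T y* = 32.6667.
Strong duality: c^T x* = b^T y*. Confirmed.

32.6667


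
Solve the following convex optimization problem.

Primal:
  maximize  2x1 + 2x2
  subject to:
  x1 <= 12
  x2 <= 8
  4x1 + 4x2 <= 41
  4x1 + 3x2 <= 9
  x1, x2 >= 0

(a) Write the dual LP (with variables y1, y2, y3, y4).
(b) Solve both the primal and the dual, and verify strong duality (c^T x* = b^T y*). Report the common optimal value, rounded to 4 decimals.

The standard primal-dual pair for 'max c^T x s.t. A x <= b, x >= 0' is:
  Dual:  min b^T y  s.t.  A^T y >= c,  y >= 0.

So the dual LP is:
  minimize  12y1 + 8y2 + 41y3 + 9y4
  subject to:
    y1 + 4y3 + 4y4 >= 2
    y2 + 4y3 + 3y4 >= 2
    y1, y2, y3, y4 >= 0

Solving the primal: x* = (0, 3).
  primal value c^T x* = 6.
Solving the dual: y* = (0, 0, 0, 0.6667).
  dual value b^T y* = 6.
Strong duality: c^T x* = b^T y*. Confirmed.

6


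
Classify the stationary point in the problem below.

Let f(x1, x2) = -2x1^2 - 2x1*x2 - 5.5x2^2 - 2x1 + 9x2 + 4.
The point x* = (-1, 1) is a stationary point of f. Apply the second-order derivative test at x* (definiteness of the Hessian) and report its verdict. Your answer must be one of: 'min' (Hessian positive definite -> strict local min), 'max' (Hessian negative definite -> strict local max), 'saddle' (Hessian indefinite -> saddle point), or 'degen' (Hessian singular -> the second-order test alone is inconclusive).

Compute the Hessian H = grad^2 f:
  H = [[-4, -2], [-2, -11]]
Verify stationarity: grad f(x*) = H x* + g = (0, 0).
Eigenvalues of H: -11.5311, -3.4689.
Both eigenvalues < 0, so H is negative definite -> x* is a strict local max.

max


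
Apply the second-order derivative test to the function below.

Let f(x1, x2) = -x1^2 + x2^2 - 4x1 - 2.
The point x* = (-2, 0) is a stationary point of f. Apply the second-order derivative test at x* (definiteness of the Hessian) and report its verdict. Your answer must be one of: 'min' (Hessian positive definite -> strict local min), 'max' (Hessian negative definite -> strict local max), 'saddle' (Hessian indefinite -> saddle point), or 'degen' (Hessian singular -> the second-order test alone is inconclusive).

Compute the Hessian H = grad^2 f:
  H = [[-2, 0], [0, 2]]
Verify stationarity: grad f(x*) = H x* + g = (0, 0).
Eigenvalues of H: -2, 2.
Eigenvalues have mixed signs, so H is indefinite -> x* is a saddle point.

saddle


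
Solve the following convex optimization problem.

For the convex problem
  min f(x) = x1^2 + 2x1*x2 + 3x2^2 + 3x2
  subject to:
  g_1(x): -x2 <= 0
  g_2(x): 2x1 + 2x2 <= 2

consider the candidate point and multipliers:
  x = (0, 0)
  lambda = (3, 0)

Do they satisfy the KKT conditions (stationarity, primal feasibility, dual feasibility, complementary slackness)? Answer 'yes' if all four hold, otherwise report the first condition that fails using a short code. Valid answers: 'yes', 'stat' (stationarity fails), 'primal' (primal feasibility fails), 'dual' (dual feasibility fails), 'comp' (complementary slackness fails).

Gradient of f: grad f(x) = Q x + c = (0, 3)
Constraint values g_i(x) = a_i^T x - b_i:
  g_1((0, 0)) = 0
  g_2((0, 0)) = -2
Stationarity residual: grad f(x) + sum_i lambda_i a_i = (0, 0)
  -> stationarity OK
Primal feasibility (all g_i <= 0): OK
Dual feasibility (all lambda_i >= 0): OK
Complementary slackness (lambda_i * g_i(x) = 0 for all i): OK

Verdict: yes, KKT holds.

yes


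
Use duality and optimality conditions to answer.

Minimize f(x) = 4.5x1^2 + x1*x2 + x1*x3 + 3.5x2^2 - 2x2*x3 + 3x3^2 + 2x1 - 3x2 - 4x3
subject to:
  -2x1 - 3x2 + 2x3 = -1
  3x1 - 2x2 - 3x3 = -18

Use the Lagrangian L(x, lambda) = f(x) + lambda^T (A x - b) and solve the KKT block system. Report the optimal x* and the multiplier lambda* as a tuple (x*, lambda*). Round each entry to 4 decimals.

Form the Lagrangian:
  L(x, lambda) = (1/2) x^T Q x + c^T x + lambda^T (A x - b)
Stationarity (grad_x L = 0): Q x + c + A^T lambda = 0.
Primal feasibility: A x = b.

This gives the KKT block system:
  [ Q   A^T ] [ x     ]   [-c ]
  [ A    0  ] [ lambda ] = [ b ]

Solving the linear system:
  x*      = (-1.3529, 3, 2.6471)
  lambda* = (1.9231, 2.7919)
  f(x*)   = 14.9412

x* = (-1.3529, 3, 2.6471), lambda* = (1.9231, 2.7919)


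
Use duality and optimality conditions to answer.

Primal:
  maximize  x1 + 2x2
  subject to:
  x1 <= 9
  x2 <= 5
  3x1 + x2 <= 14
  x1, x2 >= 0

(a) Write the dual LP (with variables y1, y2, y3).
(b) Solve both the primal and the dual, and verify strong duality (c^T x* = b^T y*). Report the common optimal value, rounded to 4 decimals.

The standard primal-dual pair for 'max c^T x s.t. A x <= b, x >= 0' is:
  Dual:  min b^T y  s.t.  A^T y >= c,  y >= 0.

So the dual LP is:
  minimize  9y1 + 5y2 + 14y3
  subject to:
    y1 + 3y3 >= 1
    y2 + y3 >= 2
    y1, y2, y3 >= 0

Solving the primal: x* = (3, 5).
  primal value c^T x* = 13.
Solving the dual: y* = (0, 1.6667, 0.3333).
  dual value b^T y* = 13.
Strong duality: c^T x* = b^T y*. Confirmed.

13


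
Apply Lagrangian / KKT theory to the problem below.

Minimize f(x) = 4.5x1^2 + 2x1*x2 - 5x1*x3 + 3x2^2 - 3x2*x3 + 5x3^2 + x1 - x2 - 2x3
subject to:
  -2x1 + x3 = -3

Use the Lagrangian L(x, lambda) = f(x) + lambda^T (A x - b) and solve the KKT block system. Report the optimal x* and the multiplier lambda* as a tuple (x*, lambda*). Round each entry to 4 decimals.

Form the Lagrangian:
  L(x, lambda) = (1/2) x^T Q x + c^T x + lambda^T (A x - b)
Stationarity (grad_x L = 0): Q x + c + A^T lambda = 0.
Primal feasibility: A x = b.

This gives the KKT block system:
  [ Q   A^T ] [ x     ]   [-c ]
  [ A    0  ] [ lambda ] = [ b ]

Solving the linear system:
  x*      = (1.6203, -0.2532, 0.2405)
  lambda* = (6.9367)
  f(x*)   = 11.1013

x* = (1.6203, -0.2532, 0.2405), lambda* = (6.9367)


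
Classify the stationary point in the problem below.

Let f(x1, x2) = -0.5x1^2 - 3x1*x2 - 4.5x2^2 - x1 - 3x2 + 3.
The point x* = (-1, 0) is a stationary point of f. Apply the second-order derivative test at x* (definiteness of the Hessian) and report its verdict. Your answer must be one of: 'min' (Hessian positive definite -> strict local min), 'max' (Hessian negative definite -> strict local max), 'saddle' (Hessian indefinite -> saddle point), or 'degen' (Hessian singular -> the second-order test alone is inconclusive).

Compute the Hessian H = grad^2 f:
  H = [[-1, -3], [-3, -9]]
Verify stationarity: grad f(x*) = H x* + g = (0, 0).
Eigenvalues of H: -10, 0.
H has a zero eigenvalue (singular; negative semidefinite but not definite), so H is neither positive definite, negative definite, nor indefinite. The second-order test alone is inconclusive -> degen.
(Indeed, f is constant along the null direction of H through x*, so x* is not a strict local extremum.)

degen


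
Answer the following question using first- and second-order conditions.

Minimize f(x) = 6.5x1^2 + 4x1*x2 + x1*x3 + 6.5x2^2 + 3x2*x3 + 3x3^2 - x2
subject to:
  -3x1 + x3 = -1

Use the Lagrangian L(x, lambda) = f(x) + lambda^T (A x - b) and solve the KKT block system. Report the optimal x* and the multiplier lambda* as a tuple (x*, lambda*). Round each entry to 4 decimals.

Form the Lagrangian:
  L(x, lambda) = (1/2) x^T Q x + c^T x + lambda^T (A x - b)
Stationarity (grad_x L = 0): Q x + c + A^T lambda = 0.
Primal feasibility: A x = b.

This gives the KKT block system:
  [ Q   A^T ] [ x     ]   [-c ]
  [ A    0  ] [ lambda ] = [ b ]

Solving the linear system:
  x*      = (0.25, 0.0577, -0.25)
  lambda* = (1.0769)
  f(x*)   = 0.5096

x* = (0.25, 0.0577, -0.25), lambda* = (1.0769)


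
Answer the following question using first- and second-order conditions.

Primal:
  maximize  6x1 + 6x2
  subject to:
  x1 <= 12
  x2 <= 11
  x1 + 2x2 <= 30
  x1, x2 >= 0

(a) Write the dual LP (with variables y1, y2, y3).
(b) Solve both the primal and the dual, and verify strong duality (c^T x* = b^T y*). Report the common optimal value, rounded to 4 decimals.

The standard primal-dual pair for 'max c^T x s.t. A x <= b, x >= 0' is:
  Dual:  min b^T y  s.t.  A^T y >= c,  y >= 0.

So the dual LP is:
  minimize  12y1 + 11y2 + 30y3
  subject to:
    y1 + y3 >= 6
    y2 + 2y3 >= 6
    y1, y2, y3 >= 0

Solving the primal: x* = (12, 9).
  primal value c^T x* = 126.
Solving the dual: y* = (3, 0, 3).
  dual value b^T y* = 126.
Strong duality: c^T x* = b^T y*. Confirmed.

126


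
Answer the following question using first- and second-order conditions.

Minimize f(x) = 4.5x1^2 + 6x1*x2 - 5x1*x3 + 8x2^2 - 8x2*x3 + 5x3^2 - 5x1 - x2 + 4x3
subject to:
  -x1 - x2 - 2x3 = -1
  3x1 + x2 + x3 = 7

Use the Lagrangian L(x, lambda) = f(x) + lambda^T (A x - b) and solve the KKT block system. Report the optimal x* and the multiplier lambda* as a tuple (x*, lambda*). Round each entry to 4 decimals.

Form the Lagrangian:
  L(x, lambda) = (1/2) x^T Q x + c^T x + lambda^T (A x - b)
Stationarity (grad_x L = 0): Q x + c + A^T lambda = 0.
Primal feasibility: A x = b.

This gives the KKT block system:
  [ Q   A^T ] [ x     ]   [-c ]
  [ A    0  ] [ lambda ] = [ b ]

Solving the linear system:
  x*      = (2.8204, -1.1021, -0.3592)
  lambda* = (-6.0397, -7.2023)
  f(x*)   = 14.9698

x* = (2.8204, -1.1021, -0.3592), lambda* = (-6.0397, -7.2023)


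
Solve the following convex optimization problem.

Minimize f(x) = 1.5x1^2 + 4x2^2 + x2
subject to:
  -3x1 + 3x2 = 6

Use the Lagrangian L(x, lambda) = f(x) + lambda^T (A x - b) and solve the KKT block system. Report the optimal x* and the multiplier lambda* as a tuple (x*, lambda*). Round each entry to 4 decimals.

Form the Lagrangian:
  L(x, lambda) = (1/2) x^T Q x + c^T x + lambda^T (A x - b)
Stationarity (grad_x L = 0): Q x + c + A^T lambda = 0.
Primal feasibility: A x = b.

This gives the KKT block system:
  [ Q   A^T ] [ x     ]   [-c ]
  [ A    0  ] [ lambda ] = [ b ]

Solving the linear system:
  x*      = (-1.5455, 0.4545)
  lambda* = (-1.5455)
  f(x*)   = 4.8636

x* = (-1.5455, 0.4545), lambda* = (-1.5455)


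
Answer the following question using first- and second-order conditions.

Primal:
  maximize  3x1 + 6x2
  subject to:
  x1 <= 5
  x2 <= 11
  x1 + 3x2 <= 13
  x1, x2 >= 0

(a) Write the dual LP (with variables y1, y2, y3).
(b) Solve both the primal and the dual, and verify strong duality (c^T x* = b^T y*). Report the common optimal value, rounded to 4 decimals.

The standard primal-dual pair for 'max c^T x s.t. A x <= b, x >= 0' is:
  Dual:  min b^T y  s.t.  A^T y >= c,  y >= 0.

So the dual LP is:
  minimize  5y1 + 11y2 + 13y3
  subject to:
    y1 + y3 >= 3
    y2 + 3y3 >= 6
    y1, y2, y3 >= 0

Solving the primal: x* = (5, 2.6667).
  primal value c^T x* = 31.
Solving the dual: y* = (1, 0, 2).
  dual value b^T y* = 31.
Strong duality: c^T x* = b^T y*. Confirmed.

31


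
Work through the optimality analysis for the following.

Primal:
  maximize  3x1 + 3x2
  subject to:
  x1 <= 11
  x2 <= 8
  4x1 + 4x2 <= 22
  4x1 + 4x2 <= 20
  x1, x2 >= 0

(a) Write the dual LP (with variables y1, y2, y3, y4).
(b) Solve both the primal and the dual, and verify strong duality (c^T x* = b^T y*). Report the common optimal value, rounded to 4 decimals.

The standard primal-dual pair for 'max c^T x s.t. A x <= b, x >= 0' is:
  Dual:  min b^T y  s.t.  A^T y >= c,  y >= 0.

So the dual LP is:
  minimize  11y1 + 8y2 + 22y3 + 20y4
  subject to:
    y1 + 4y3 + 4y4 >= 3
    y2 + 4y3 + 4y4 >= 3
    y1, y2, y3, y4 >= 0

Solving the primal: x* = (5, 0).
  primal value c^T x* = 15.
Solving the dual: y* = (0, 0, 0, 0.75).
  dual value b^T y* = 15.
Strong duality: c^T x* = b^T y*. Confirmed.

15


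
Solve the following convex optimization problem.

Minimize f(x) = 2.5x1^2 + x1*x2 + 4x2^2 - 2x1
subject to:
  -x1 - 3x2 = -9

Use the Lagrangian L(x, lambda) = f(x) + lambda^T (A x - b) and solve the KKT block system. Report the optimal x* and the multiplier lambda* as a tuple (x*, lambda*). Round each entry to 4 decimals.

Form the Lagrangian:
  L(x, lambda) = (1/2) x^T Q x + c^T x + lambda^T (A x - b)
Stationarity (grad_x L = 0): Q x + c + A^T lambda = 0.
Primal feasibility: A x = b.

This gives the KKT block system:
  [ Q   A^T ] [ x     ]   [-c ]
  [ A    0  ] [ lambda ] = [ b ]

Solving the linear system:
  x*      = (1.3404, 2.5532)
  lambda* = (7.2553)
  f(x*)   = 31.3085

x* = (1.3404, 2.5532), lambda* = (7.2553)


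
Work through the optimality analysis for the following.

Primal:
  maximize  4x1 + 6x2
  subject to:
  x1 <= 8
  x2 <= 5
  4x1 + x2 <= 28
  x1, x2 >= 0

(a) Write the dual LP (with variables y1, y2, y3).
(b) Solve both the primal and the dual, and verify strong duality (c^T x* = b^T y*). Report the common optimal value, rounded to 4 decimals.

The standard primal-dual pair for 'max c^T x s.t. A x <= b, x >= 0' is:
  Dual:  min b^T y  s.t.  A^T y >= c,  y >= 0.

So the dual LP is:
  minimize  8y1 + 5y2 + 28y3
  subject to:
    y1 + 4y3 >= 4
    y2 + y3 >= 6
    y1, y2, y3 >= 0

Solving the primal: x* = (5.75, 5).
  primal value c^T x* = 53.
Solving the dual: y* = (0, 5, 1).
  dual value b^T y* = 53.
Strong duality: c^T x* = b^T y*. Confirmed.

53


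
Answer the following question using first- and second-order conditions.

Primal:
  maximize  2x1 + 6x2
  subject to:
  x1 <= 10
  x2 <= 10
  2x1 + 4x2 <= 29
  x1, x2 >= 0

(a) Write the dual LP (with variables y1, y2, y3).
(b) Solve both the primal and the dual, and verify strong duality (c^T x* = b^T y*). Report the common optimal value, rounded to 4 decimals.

The standard primal-dual pair for 'max c^T x s.t. A x <= b, x >= 0' is:
  Dual:  min b^T y  s.t.  A^T y >= c,  y >= 0.

So the dual LP is:
  minimize  10y1 + 10y2 + 29y3
  subject to:
    y1 + 2y3 >= 2
    y2 + 4y3 >= 6
    y1, y2, y3 >= 0

Solving the primal: x* = (0, 7.25).
  primal value c^T x* = 43.5.
Solving the dual: y* = (0, 0, 1.5).
  dual value b^T y* = 43.5.
Strong duality: c^T x* = b^T y*. Confirmed.

43.5


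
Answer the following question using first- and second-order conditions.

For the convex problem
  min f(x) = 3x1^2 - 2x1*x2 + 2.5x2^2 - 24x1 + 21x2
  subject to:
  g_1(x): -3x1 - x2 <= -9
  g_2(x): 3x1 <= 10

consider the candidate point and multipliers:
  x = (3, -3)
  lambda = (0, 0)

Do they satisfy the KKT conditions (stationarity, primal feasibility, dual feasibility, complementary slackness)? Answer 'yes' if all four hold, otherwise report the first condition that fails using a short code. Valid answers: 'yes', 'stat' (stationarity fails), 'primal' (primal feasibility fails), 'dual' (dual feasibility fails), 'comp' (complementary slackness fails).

Gradient of f: grad f(x) = Q x + c = (0, 0)
Constraint values g_i(x) = a_i^T x - b_i:
  g_1((3, -3)) = 3
  g_2((3, -3)) = -1
Stationarity residual: grad f(x) + sum_i lambda_i a_i = (0, 0)
  -> stationarity OK
Primal feasibility (all g_i <= 0): FAILS
Dual feasibility (all lambda_i >= 0): OK
Complementary slackness (lambda_i * g_i(x) = 0 for all i): OK

Verdict: the first failing condition is primal_feasibility -> primal.

primal


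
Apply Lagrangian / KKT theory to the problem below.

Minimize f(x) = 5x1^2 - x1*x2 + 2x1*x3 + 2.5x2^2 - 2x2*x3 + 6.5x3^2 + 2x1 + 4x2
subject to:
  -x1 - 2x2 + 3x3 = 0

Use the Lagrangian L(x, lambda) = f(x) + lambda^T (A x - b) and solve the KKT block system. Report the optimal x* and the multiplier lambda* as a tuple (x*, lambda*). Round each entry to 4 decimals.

Form the Lagrangian:
  L(x, lambda) = (1/2) x^T Q x + c^T x + lambda^T (A x - b)
Stationarity (grad_x L = 0): Q x + c + A^T lambda = 0.
Primal feasibility: A x = b.

This gives the KKT block system:
  [ Q   A^T ] [ x     ]   [-c ]
  [ A    0  ] [ lambda ] = [ b ]

Solving the linear system:
  x*      = (-0.0618, -0.4737, -0.3364)
  lambda* = (1.1831)
  f(x*)   = -1.0092

x* = (-0.0618, -0.4737, -0.3364), lambda* = (1.1831)


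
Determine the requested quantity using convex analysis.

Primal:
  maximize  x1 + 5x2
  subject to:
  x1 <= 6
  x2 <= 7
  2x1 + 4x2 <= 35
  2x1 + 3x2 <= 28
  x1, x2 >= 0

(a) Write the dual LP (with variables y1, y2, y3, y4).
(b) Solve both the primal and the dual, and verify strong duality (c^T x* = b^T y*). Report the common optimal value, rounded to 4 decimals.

The standard primal-dual pair for 'max c^T x s.t. A x <= b, x >= 0' is:
  Dual:  min b^T y  s.t.  A^T y >= c,  y >= 0.

So the dual LP is:
  minimize  6y1 + 7y2 + 35y3 + 28y4
  subject to:
    y1 + 2y3 + 2y4 >= 1
    y2 + 4y3 + 3y4 >= 5
    y1, y2, y3, y4 >= 0

Solving the primal: x* = (3.5, 7).
  primal value c^T x* = 38.5.
Solving the dual: y* = (0, 3.5, 0, 0.5).
  dual value b^T y* = 38.5.
Strong duality: c^T x* = b^T y*. Confirmed.

38.5


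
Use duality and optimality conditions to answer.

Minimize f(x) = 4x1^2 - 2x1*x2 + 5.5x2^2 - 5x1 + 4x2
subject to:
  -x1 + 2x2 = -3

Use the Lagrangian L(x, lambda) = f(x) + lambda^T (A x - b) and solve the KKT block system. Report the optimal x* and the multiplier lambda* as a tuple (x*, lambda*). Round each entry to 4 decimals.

Form the Lagrangian:
  L(x, lambda) = (1/2) x^T Q x + c^T x + lambda^T (A x - b)
Stationarity (grad_x L = 0): Q x + c + A^T lambda = 0.
Primal feasibility: A x = b.

This gives the KKT block system:
  [ Q   A^T ] [ x     ]   [-c ]
  [ A    0  ] [ lambda ] = [ b ]

Solving the linear system:
  x*      = (0.9429, -1.0286)
  lambda* = (4.6)
  f(x*)   = 2.4857

x* = (0.9429, -1.0286), lambda* = (4.6)


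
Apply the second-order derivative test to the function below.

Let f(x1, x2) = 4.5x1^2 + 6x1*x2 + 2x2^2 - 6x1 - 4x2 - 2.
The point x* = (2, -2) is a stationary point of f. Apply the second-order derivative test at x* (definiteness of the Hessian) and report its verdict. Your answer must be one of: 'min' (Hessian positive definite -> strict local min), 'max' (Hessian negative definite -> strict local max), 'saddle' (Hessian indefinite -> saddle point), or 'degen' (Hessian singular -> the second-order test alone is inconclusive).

Compute the Hessian H = grad^2 f:
  H = [[9, 6], [6, 4]]
Verify stationarity: grad f(x*) = H x* + g = (0, 0).
Eigenvalues of H: 0, 13.
H has a zero eigenvalue (singular; positive semidefinite but not definite), so H is neither positive definite, negative definite, nor indefinite. The second-order test alone is inconclusive -> degen.
(Indeed, f is constant along the null direction of H through x*, so x* is not a strict local extremum.)

degen


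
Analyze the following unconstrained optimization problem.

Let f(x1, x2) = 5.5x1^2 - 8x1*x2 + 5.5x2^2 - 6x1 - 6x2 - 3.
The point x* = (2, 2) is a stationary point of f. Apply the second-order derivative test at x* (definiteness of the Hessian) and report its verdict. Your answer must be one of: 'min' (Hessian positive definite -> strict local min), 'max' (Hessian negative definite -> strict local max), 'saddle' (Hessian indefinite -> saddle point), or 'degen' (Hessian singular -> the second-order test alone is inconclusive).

Compute the Hessian H = grad^2 f:
  H = [[11, -8], [-8, 11]]
Verify stationarity: grad f(x*) = H x* + g = (0, 0).
Eigenvalues of H: 3, 19.
Both eigenvalues > 0, so H is positive definite -> x* is a strict local min.

min


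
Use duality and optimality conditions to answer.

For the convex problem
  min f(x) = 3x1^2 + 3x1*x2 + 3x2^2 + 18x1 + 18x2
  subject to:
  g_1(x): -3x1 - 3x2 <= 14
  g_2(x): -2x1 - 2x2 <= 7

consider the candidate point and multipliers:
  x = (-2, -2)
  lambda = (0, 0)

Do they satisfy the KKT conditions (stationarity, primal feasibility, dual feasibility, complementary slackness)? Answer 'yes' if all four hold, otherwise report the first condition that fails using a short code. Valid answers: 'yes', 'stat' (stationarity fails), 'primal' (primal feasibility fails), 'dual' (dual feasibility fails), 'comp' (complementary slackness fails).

Gradient of f: grad f(x) = Q x + c = (0, 0)
Constraint values g_i(x) = a_i^T x - b_i:
  g_1((-2, -2)) = -2
  g_2((-2, -2)) = 1
Stationarity residual: grad f(x) + sum_i lambda_i a_i = (0, 0)
  -> stationarity OK
Primal feasibility (all g_i <= 0): FAILS
Dual feasibility (all lambda_i >= 0): OK
Complementary slackness (lambda_i * g_i(x) = 0 for all i): OK

Verdict: the first failing condition is primal_feasibility -> primal.

primal


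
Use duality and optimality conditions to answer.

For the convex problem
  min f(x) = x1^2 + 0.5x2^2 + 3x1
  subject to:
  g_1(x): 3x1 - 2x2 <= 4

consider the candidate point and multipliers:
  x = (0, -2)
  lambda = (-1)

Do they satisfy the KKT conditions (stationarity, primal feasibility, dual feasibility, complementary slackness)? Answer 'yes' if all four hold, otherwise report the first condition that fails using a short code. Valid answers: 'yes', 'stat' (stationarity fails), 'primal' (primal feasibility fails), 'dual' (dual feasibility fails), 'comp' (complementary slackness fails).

Gradient of f: grad f(x) = Q x + c = (3, -2)
Constraint values g_i(x) = a_i^T x - b_i:
  g_1((0, -2)) = 0
Stationarity residual: grad f(x) + sum_i lambda_i a_i = (0, 0)
  -> stationarity OK
Primal feasibility (all g_i <= 0): OK
Dual feasibility (all lambda_i >= 0): FAILS
Complementary slackness (lambda_i * g_i(x) = 0 for all i): OK

Verdict: the first failing condition is dual_feasibility -> dual.

dual


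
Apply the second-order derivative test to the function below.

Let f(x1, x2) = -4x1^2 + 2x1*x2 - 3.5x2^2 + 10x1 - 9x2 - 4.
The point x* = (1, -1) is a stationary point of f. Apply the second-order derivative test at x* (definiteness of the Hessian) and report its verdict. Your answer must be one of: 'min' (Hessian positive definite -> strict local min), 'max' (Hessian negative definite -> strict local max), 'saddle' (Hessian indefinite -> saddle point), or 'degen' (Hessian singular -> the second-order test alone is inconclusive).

Compute the Hessian H = grad^2 f:
  H = [[-8, 2], [2, -7]]
Verify stationarity: grad f(x*) = H x* + g = (0, 0).
Eigenvalues of H: -9.5616, -5.4384.
Both eigenvalues < 0, so H is negative definite -> x* is a strict local max.

max


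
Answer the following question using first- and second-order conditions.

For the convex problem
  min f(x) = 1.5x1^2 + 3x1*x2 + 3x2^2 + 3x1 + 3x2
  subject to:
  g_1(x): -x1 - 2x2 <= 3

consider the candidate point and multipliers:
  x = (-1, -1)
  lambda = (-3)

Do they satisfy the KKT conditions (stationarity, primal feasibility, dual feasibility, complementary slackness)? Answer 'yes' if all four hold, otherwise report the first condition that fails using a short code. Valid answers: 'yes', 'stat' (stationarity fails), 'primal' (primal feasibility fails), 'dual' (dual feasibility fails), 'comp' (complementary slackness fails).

Gradient of f: grad f(x) = Q x + c = (-3, -6)
Constraint values g_i(x) = a_i^T x - b_i:
  g_1((-1, -1)) = 0
Stationarity residual: grad f(x) + sum_i lambda_i a_i = (0, 0)
  -> stationarity OK
Primal feasibility (all g_i <= 0): OK
Dual feasibility (all lambda_i >= 0): FAILS
Complementary slackness (lambda_i * g_i(x) = 0 for all i): OK

Verdict: the first failing condition is dual_feasibility -> dual.

dual


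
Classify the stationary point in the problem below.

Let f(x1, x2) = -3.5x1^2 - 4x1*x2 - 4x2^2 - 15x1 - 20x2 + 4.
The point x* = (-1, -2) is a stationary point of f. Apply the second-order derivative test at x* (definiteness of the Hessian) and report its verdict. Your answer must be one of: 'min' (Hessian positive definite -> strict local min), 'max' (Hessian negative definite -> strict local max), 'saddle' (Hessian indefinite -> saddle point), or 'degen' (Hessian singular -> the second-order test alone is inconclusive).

Compute the Hessian H = grad^2 f:
  H = [[-7, -4], [-4, -8]]
Verify stationarity: grad f(x*) = H x* + g = (0, 0).
Eigenvalues of H: -11.5311, -3.4689.
Both eigenvalues < 0, so H is negative definite -> x* is a strict local max.

max


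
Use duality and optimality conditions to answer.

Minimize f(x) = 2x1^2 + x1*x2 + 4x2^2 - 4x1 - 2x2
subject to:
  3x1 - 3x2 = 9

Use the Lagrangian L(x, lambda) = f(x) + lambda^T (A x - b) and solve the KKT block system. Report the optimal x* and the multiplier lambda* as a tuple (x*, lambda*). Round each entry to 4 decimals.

Form the Lagrangian:
  L(x, lambda) = (1/2) x^T Q x + c^T x + lambda^T (A x - b)
Stationarity (grad_x L = 0): Q x + c + A^T lambda = 0.
Primal feasibility: A x = b.

This gives the KKT block system:
  [ Q   A^T ] [ x     ]   [-c ]
  [ A    0  ] [ lambda ] = [ b ]

Solving the linear system:
  x*      = (2.3571, -0.6429)
  lambda* = (-1.5952)
  f(x*)   = 3.1071

x* = (2.3571, -0.6429), lambda* = (-1.5952)


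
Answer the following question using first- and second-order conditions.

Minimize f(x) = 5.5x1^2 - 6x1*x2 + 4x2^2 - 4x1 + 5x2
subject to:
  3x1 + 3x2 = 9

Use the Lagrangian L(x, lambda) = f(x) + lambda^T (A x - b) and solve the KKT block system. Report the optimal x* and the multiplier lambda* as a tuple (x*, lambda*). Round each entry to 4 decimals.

Form the Lagrangian:
  L(x, lambda) = (1/2) x^T Q x + c^T x + lambda^T (A x - b)
Stationarity (grad_x L = 0): Q x + c + A^T lambda = 0.
Primal feasibility: A x = b.

This gives the KKT block system:
  [ Q   A^T ] [ x     ]   [-c ]
  [ A    0  ] [ lambda ] = [ b ]

Solving the linear system:
  x*      = (1.6452, 1.3548)
  lambda* = (-1.9892)
  f(x*)   = 9.0484

x* = (1.6452, 1.3548), lambda* = (-1.9892)


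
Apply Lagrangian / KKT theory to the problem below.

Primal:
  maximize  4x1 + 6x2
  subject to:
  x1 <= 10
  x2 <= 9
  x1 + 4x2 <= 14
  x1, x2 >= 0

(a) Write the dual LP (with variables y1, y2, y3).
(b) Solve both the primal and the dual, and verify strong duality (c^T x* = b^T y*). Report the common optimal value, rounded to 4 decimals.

The standard primal-dual pair for 'max c^T x s.t. A x <= b, x >= 0' is:
  Dual:  min b^T y  s.t.  A^T y >= c,  y >= 0.

So the dual LP is:
  minimize  10y1 + 9y2 + 14y3
  subject to:
    y1 + y3 >= 4
    y2 + 4y3 >= 6
    y1, y2, y3 >= 0

Solving the primal: x* = (10, 1).
  primal value c^T x* = 46.
Solving the dual: y* = (2.5, 0, 1.5).
  dual value b^T y* = 46.
Strong duality: c^T x* = b^T y*. Confirmed.

46


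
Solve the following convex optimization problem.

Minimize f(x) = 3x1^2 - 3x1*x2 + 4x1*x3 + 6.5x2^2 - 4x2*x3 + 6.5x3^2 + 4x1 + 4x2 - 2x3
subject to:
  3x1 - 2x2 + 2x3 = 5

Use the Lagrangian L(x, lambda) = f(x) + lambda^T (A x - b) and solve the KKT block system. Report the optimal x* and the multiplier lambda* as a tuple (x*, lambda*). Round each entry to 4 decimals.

Form the Lagrangian:
  L(x, lambda) = (1/2) x^T Q x + c^T x + lambda^T (A x - b)
Stationarity (grad_x L = 0): Q x + c + A^T lambda = 0.
Primal feasibility: A x = b.

This gives the KKT block system:
  [ Q   A^T ] [ x     ]   [-c ]
  [ A    0  ] [ lambda ] = [ b ]

Solving the linear system:
  x*      = (1.0114, -0.6587, 0.3241)
  lambda* = (-4.4471)
  f(x*)   = 11.499

x* = (1.0114, -0.6587, 0.3241), lambda* = (-4.4471)


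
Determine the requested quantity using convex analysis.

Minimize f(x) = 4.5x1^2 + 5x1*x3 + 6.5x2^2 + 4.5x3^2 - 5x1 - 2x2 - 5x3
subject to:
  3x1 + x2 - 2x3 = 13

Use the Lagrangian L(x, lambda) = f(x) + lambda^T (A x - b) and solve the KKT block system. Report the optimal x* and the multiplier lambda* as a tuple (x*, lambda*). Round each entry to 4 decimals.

Form the Lagrangian:
  L(x, lambda) = (1/2) x^T Q x + c^T x + lambda^T (A x - b)
Stationarity (grad_x L = 0): Q x + c + A^T lambda = 0.
Primal feasibility: A x = b.

This gives the KKT block system:
  [ Q   A^T ] [ x     ]   [-c ]
  [ A    0  ] [ lambda ] = [ b ]

Solving the linear system:
  x*      = (2.9058, 0.4506, -1.916)
  lambda* = (-3.8574)
  f(x*)   = 22.1483

x* = (2.9058, 0.4506, -1.916), lambda* = (-3.8574)


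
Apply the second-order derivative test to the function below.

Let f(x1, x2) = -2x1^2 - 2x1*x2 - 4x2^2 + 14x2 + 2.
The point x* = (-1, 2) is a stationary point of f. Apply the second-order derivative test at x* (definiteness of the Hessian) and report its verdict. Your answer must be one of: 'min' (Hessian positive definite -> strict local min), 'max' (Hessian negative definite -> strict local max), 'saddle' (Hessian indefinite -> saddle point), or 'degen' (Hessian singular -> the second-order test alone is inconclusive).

Compute the Hessian H = grad^2 f:
  H = [[-4, -2], [-2, -8]]
Verify stationarity: grad f(x*) = H x* + g = (0, 0).
Eigenvalues of H: -8.8284, -3.1716.
Both eigenvalues < 0, so H is negative definite -> x* is a strict local max.

max


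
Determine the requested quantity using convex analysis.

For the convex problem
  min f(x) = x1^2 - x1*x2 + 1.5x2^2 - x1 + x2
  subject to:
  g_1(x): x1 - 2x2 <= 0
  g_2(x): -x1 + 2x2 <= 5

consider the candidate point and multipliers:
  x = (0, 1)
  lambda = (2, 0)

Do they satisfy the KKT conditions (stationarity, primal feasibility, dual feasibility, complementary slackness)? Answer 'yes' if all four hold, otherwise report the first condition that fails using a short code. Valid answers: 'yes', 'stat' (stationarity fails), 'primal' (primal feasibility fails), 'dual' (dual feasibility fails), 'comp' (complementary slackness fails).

Gradient of f: grad f(x) = Q x + c = (-2, 4)
Constraint values g_i(x) = a_i^T x - b_i:
  g_1((0, 1)) = -2
  g_2((0, 1)) = -3
Stationarity residual: grad f(x) + sum_i lambda_i a_i = (0, 0)
  -> stationarity OK
Primal feasibility (all g_i <= 0): OK
Dual feasibility (all lambda_i >= 0): OK
Complementary slackness (lambda_i * g_i(x) = 0 for all i): FAILS

Verdict: the first failing condition is complementary_slackness -> comp.

comp


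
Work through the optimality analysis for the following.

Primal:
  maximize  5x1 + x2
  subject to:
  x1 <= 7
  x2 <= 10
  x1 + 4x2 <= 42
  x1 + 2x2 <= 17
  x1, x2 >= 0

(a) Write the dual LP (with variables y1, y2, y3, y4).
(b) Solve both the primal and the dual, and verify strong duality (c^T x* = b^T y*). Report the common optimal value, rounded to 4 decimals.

The standard primal-dual pair for 'max c^T x s.t. A x <= b, x >= 0' is:
  Dual:  min b^T y  s.t.  A^T y >= c,  y >= 0.

So the dual LP is:
  minimize  7y1 + 10y2 + 42y3 + 17y4
  subject to:
    y1 + y3 + y4 >= 5
    y2 + 4y3 + 2y4 >= 1
    y1, y2, y3, y4 >= 0

Solving the primal: x* = (7, 5).
  primal value c^T x* = 40.
Solving the dual: y* = (4.5, 0, 0, 0.5).
  dual value b^T y* = 40.
Strong duality: c^T x* = b^T y*. Confirmed.

40


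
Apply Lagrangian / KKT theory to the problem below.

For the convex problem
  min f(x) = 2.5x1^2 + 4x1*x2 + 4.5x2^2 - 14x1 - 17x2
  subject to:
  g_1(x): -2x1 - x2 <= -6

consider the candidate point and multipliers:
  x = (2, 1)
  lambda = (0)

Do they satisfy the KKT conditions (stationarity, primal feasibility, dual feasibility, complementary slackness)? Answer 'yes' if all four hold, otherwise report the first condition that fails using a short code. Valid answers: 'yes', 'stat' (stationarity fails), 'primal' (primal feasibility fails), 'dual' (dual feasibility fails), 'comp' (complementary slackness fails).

Gradient of f: grad f(x) = Q x + c = (0, 0)
Constraint values g_i(x) = a_i^T x - b_i:
  g_1((2, 1)) = 1
Stationarity residual: grad f(x) + sum_i lambda_i a_i = (0, 0)
  -> stationarity OK
Primal feasibility (all g_i <= 0): FAILS
Dual feasibility (all lambda_i >= 0): OK
Complementary slackness (lambda_i * g_i(x) = 0 for all i): OK

Verdict: the first failing condition is primal_feasibility -> primal.

primal


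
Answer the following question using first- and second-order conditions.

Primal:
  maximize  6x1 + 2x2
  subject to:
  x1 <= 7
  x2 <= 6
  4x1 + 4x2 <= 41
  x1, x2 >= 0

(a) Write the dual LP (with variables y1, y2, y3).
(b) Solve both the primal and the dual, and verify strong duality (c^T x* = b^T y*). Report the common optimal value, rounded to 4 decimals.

The standard primal-dual pair for 'max c^T x s.t. A x <= b, x >= 0' is:
  Dual:  min b^T y  s.t.  A^T y >= c,  y >= 0.

So the dual LP is:
  minimize  7y1 + 6y2 + 41y3
  subject to:
    y1 + 4y3 >= 6
    y2 + 4y3 >= 2
    y1, y2, y3 >= 0

Solving the primal: x* = (7, 3.25).
  primal value c^T x* = 48.5.
Solving the dual: y* = (4, 0, 0.5).
  dual value b^T y* = 48.5.
Strong duality: c^T x* = b^T y*. Confirmed.

48.5


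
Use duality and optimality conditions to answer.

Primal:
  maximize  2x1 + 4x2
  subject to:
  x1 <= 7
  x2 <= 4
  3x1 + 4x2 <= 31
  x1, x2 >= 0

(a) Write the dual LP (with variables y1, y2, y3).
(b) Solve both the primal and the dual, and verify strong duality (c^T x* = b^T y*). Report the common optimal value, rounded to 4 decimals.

The standard primal-dual pair for 'max c^T x s.t. A x <= b, x >= 0' is:
  Dual:  min b^T y  s.t.  A^T y >= c,  y >= 0.

So the dual LP is:
  minimize  7y1 + 4y2 + 31y3
  subject to:
    y1 + 3y3 >= 2
    y2 + 4y3 >= 4
    y1, y2, y3 >= 0

Solving the primal: x* = (5, 4).
  primal value c^T x* = 26.
Solving the dual: y* = (0, 1.3333, 0.6667).
  dual value b^T y* = 26.
Strong duality: c^T x* = b^T y*. Confirmed.

26


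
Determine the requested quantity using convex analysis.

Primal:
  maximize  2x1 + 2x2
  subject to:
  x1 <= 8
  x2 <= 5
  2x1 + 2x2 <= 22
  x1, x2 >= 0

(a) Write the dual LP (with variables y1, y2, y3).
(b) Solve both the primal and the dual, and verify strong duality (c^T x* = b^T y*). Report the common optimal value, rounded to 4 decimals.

The standard primal-dual pair for 'max c^T x s.t. A x <= b, x >= 0' is:
  Dual:  min b^T y  s.t.  A^T y >= c,  y >= 0.

So the dual LP is:
  minimize  8y1 + 5y2 + 22y3
  subject to:
    y1 + 2y3 >= 2
    y2 + 2y3 >= 2
    y1, y2, y3 >= 0

Solving the primal: x* = (6, 5).
  primal value c^T x* = 22.
Solving the dual: y* = (0, 0, 1).
  dual value b^T y* = 22.
Strong duality: c^T x* = b^T y*. Confirmed.

22


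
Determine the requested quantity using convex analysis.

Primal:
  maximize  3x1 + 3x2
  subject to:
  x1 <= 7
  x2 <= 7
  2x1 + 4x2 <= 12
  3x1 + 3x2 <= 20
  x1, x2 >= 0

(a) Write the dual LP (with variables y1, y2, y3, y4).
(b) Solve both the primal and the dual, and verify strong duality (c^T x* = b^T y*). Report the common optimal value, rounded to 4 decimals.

The standard primal-dual pair for 'max c^T x s.t. A x <= b, x >= 0' is:
  Dual:  min b^T y  s.t.  A^T y >= c,  y >= 0.

So the dual LP is:
  minimize  7y1 + 7y2 + 12y3 + 20y4
  subject to:
    y1 + 2y3 + 3y4 >= 3
    y2 + 4y3 + 3y4 >= 3
    y1, y2, y3, y4 >= 0

Solving the primal: x* = (6, 0).
  primal value c^T x* = 18.
Solving the dual: y* = (0, 0, 1.5, 0).
  dual value b^T y* = 18.
Strong duality: c^T x* = b^T y*. Confirmed.

18


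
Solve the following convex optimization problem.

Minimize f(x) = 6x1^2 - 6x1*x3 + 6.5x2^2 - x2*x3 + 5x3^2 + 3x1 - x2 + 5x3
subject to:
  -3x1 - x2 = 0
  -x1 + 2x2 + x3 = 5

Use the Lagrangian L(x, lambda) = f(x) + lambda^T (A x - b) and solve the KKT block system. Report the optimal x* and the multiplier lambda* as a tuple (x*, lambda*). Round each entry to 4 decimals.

Form the Lagrangian:
  L(x, lambda) = (1/2) x^T Q x + c^T x + lambda^T (A x - b)
Stationarity (grad_x L = 0): Q x + c + A^T lambda = 0.
Primal feasibility: A x = b.

This gives the KKT block system:
  [ Q   A^T ] [ x     ]   [-c ]
  [ A    0  ] [ lambda ] = [ b ]

Solving the linear system:
  x*      = (-0.6516, 1.9549, 0.4385)
  lambda* = (1.2964, -11.3397)
  f(x*)   = 27.4905

x* = (-0.6516, 1.9549, 0.4385), lambda* = (1.2964, -11.3397)


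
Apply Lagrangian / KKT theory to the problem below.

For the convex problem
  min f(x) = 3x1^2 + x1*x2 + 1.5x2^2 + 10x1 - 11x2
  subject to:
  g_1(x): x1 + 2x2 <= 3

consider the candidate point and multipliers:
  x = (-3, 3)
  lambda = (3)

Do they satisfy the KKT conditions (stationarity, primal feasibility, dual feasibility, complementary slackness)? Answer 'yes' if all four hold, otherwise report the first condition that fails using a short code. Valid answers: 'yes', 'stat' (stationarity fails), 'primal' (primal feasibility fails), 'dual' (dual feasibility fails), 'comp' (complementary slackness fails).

Gradient of f: grad f(x) = Q x + c = (-5, -5)
Constraint values g_i(x) = a_i^T x - b_i:
  g_1((-3, 3)) = 0
Stationarity residual: grad f(x) + sum_i lambda_i a_i = (-2, 1)
  -> stationarity FAILS
Primal feasibility (all g_i <= 0): OK
Dual feasibility (all lambda_i >= 0): OK
Complementary slackness (lambda_i * g_i(x) = 0 for all i): OK

Verdict: the first failing condition is stationarity -> stat.

stat


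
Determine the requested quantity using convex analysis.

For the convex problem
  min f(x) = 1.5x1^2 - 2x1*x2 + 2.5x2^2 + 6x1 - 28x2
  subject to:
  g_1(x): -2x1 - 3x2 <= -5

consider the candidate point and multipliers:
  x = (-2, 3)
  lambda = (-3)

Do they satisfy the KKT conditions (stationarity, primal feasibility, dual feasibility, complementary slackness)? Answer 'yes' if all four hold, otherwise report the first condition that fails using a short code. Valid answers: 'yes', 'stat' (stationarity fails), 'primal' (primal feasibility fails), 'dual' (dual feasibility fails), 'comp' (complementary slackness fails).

Gradient of f: grad f(x) = Q x + c = (-6, -9)
Constraint values g_i(x) = a_i^T x - b_i:
  g_1((-2, 3)) = 0
Stationarity residual: grad f(x) + sum_i lambda_i a_i = (0, 0)
  -> stationarity OK
Primal feasibility (all g_i <= 0): OK
Dual feasibility (all lambda_i >= 0): FAILS
Complementary slackness (lambda_i * g_i(x) = 0 for all i): OK

Verdict: the first failing condition is dual_feasibility -> dual.

dual


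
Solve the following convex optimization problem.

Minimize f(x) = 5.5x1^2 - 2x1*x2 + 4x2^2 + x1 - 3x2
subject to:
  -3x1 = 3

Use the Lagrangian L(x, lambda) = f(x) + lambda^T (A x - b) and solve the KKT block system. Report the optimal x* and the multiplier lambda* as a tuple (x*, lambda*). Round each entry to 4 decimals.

Form the Lagrangian:
  L(x, lambda) = (1/2) x^T Q x + c^T x + lambda^T (A x - b)
Stationarity (grad_x L = 0): Q x + c + A^T lambda = 0.
Primal feasibility: A x = b.

This gives the KKT block system:
  [ Q   A^T ] [ x     ]   [-c ]
  [ A    0  ] [ lambda ] = [ b ]

Solving the linear system:
  x*      = (-1, 0.125)
  lambda* = (-3.4167)
  f(x*)   = 4.4375

x* = (-1, 0.125), lambda* = (-3.4167)


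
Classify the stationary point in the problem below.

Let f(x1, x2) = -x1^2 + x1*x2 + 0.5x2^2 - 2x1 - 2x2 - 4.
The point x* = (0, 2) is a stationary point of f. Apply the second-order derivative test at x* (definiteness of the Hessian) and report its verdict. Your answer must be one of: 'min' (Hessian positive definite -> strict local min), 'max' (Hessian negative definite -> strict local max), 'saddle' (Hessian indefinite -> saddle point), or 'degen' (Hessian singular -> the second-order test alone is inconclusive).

Compute the Hessian H = grad^2 f:
  H = [[-2, 1], [1, 1]]
Verify stationarity: grad f(x*) = H x* + g = (0, 0).
Eigenvalues of H: -2.3028, 1.3028.
Eigenvalues have mixed signs, so H is indefinite -> x* is a saddle point.

saddle


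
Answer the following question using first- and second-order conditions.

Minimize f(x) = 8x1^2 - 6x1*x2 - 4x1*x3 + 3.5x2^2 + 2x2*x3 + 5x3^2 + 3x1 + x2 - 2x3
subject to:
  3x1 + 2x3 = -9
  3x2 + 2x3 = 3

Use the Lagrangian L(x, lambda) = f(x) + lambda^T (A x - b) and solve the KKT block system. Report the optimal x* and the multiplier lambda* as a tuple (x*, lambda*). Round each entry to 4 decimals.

Form the Lagrangian:
  L(x, lambda) = (1/2) x^T Q x + c^T x + lambda^T (A x - b)
Stationarity (grad_x L = 0): Q x + c + A^T lambda = 0.
Primal feasibility: A x = b.

This gives the KKT block system:
  [ Q   A^T ] [ x     ]   [-c ]
  [ A    0  ] [ lambda ] = [ b ]

Solving the linear system:
  x*      = (-1.9114, 2.0886, -1.6329)
  lambda* = (11.1941, -7.9409)
  f(x*)   = 62.0949

x* = (-1.9114, 2.0886, -1.6329), lambda* = (11.1941, -7.9409)
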